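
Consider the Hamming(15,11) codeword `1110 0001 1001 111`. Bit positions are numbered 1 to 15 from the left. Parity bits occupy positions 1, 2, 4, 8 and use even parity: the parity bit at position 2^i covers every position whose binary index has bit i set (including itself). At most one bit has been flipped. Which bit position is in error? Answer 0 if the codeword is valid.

s1: b1⊕b3⊕b5⊕b7⊕b9⊕b11⊕b13⊕b15 = 1⊕1⊕0⊕0⊕1⊕0⊕1⊕1 = 1
s2: b2⊕b3⊕b6⊕b7⊕b10⊕b11⊕b14⊕b15 = 1⊕1⊕0⊕0⊕0⊕0⊕1⊕1 = 0
s4: b4⊕b5⊕b6⊕b7⊕b12⊕b13⊕b14⊕b15 = 0⊕0⊕0⊕0⊕1⊕1⊕1⊕1 = 0
s8: b8⊕b9⊕b10⊕b11⊕b12⊕b13⊕b14⊕b15 = 1⊕1⊕0⊕0⊕1⊕1⊕1⊕1 = 0
Syndrome (s8...s1) = 0001 → position 1.

1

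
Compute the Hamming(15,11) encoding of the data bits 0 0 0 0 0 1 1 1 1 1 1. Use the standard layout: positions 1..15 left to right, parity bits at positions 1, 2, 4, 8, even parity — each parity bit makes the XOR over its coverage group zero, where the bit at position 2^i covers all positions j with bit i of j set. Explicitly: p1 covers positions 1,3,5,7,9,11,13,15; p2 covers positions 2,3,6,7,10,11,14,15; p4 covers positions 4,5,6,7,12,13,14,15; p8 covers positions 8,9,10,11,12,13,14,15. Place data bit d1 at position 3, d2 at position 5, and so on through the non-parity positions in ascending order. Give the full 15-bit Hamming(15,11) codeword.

Place data bits at non-power-of-two positions: b3=0, b5=0, b6=0, b7=0, b9=0, b10=1, b11=1, b12=1, b13=1, b14=1, b15=1.
p1 = XOR of data positions {3,5,7,9,11,13,15} = 0⊕0⊕0⊕0⊕1⊕1⊕1 = 1
p2 = XOR of data positions {3,6,7,10,11,14,15} = 0⊕0⊕0⊕1⊕1⊕1⊕1 = 0
p4 = XOR of data positions {5,6,7,12,13,14,15} = 0⊕0⊕0⊕1⊕1⊕1⊕1 = 0
p8 = XOR of data positions {9,10,11,12,13,14,15} = 0⊕1⊕1⊕1⊕1⊕1⊕1 = 0
Codeword b1..b15 = 100000000111111

100000000111111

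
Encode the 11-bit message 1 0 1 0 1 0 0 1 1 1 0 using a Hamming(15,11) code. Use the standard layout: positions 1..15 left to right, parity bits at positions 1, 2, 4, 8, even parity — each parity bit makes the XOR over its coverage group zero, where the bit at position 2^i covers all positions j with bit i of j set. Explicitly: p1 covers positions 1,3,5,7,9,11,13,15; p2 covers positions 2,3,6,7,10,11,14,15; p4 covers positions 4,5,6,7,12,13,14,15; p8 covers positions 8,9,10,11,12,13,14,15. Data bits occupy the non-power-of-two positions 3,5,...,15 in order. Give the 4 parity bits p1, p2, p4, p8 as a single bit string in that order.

1100

Place data bits at non-power-of-two positions: b3=1, b5=0, b6=1, b7=0, b9=1, b10=0, b11=0, b12=1, b13=1, b14=1, b15=0.
p1 = XOR of data positions {3,5,7,9,11,13,15} = 1⊕0⊕0⊕1⊕0⊕1⊕0 = 1
p2 = XOR of data positions {3,6,7,10,11,14,15} = 1⊕1⊕0⊕0⊕0⊕1⊕0 = 1
p4 = XOR of data positions {5,6,7,12,13,14,15} = 0⊕1⊕0⊕1⊕1⊕1⊕0 = 0
p8 = XOR of data positions {9,10,11,12,13,14,15} = 1⊕0⊕0⊕1⊕1⊕1⊕0 = 0
Parity bits p1,p2,p4,p8 = 1100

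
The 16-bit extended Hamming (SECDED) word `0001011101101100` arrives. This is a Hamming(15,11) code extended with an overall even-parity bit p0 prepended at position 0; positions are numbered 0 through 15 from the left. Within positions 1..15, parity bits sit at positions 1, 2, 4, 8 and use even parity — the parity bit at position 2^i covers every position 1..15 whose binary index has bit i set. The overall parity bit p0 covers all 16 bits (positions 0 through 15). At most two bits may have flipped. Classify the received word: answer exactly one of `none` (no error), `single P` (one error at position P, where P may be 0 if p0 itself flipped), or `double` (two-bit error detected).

s1: b1⊕b3⊕b5⊕b7⊕b9⊕b11⊕b13⊕b15 = 0⊕1⊕1⊕1⊕1⊕0⊕1⊕0 = 1
s2: b2⊕b3⊕b6⊕b7⊕b10⊕b11⊕b14⊕b15 = 0⊕1⊕1⊕1⊕1⊕0⊕0⊕0 = 0
s4: b4⊕b5⊕b6⊕b7⊕b12⊕b13⊕b14⊕b15 = 0⊕1⊕1⊕1⊕1⊕1⊕0⊕0 = 1
s8: b8⊕b9⊕b10⊕b11⊕b12⊕b13⊕b14⊕b15 = 0⊕1⊕1⊕0⊕1⊕1⊕0⊕0 = 0
Syndrome (s8...s1) = 0101 → position 5.
Overall parity (XOR of all 16 bits, including p0): 0⊕0⊕0⊕1⊕0⊕1⊕1⊕1⊕0⊕1⊕1⊕0⊕1⊕1⊕0⊕0 = 0
Overall=0, syndrome position=5 → double-bit error detected (uncorrectable).

double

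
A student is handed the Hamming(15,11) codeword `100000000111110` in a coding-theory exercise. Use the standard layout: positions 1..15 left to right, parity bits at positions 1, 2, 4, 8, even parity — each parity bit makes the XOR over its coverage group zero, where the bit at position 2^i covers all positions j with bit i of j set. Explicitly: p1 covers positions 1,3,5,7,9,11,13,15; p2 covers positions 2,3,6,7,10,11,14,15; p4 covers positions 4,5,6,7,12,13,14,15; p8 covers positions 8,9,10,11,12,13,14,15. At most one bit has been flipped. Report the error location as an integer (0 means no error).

15

s1: b1⊕b3⊕b5⊕b7⊕b9⊕b11⊕b13⊕b15 = 1⊕0⊕0⊕0⊕0⊕1⊕1⊕0 = 1
s2: b2⊕b3⊕b6⊕b7⊕b10⊕b11⊕b14⊕b15 = 0⊕0⊕0⊕0⊕1⊕1⊕1⊕0 = 1
s4: b4⊕b5⊕b6⊕b7⊕b12⊕b13⊕b14⊕b15 = 0⊕0⊕0⊕0⊕1⊕1⊕1⊕0 = 1
s8: b8⊕b9⊕b10⊕b11⊕b12⊕b13⊕b14⊕b15 = 0⊕0⊕1⊕1⊕1⊕1⊕1⊕0 = 1
Syndrome (s8...s1) = 1111 → position 15.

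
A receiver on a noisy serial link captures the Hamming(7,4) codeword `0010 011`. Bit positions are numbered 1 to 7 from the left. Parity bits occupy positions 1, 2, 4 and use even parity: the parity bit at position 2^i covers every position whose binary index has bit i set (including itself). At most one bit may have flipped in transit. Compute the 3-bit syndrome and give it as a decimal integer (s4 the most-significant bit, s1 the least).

2

s1: b1⊕b3⊕b5⊕b7 = 0⊕1⊕0⊕1 = 0
s2: b2⊕b3⊕b6⊕b7 = 0⊕1⊕1⊕1 = 1
s4: b4⊕b5⊕b6⊕b7 = 0⊕0⊕1⊕1 = 0
Syndrome (s4...s1) = 010 → position 2.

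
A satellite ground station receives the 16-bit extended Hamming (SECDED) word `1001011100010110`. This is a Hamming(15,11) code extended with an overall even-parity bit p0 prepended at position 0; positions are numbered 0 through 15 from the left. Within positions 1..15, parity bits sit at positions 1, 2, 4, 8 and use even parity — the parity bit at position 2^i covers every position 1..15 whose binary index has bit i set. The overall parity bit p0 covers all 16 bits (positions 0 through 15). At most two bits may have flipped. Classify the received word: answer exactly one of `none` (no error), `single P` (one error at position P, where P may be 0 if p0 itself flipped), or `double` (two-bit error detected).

double

s1: b1⊕b3⊕b5⊕b7⊕b9⊕b11⊕b13⊕b15 = 0⊕1⊕1⊕1⊕0⊕1⊕1⊕0 = 1
s2: b2⊕b3⊕b6⊕b7⊕b10⊕b11⊕b14⊕b15 = 0⊕1⊕1⊕1⊕0⊕1⊕1⊕0 = 1
s4: b4⊕b5⊕b6⊕b7⊕b12⊕b13⊕b14⊕b15 = 0⊕1⊕1⊕1⊕0⊕1⊕1⊕0 = 1
s8: b8⊕b9⊕b10⊕b11⊕b12⊕b13⊕b14⊕b15 = 0⊕0⊕0⊕1⊕0⊕1⊕1⊕0 = 1
Syndrome (s8...s1) = 1111 → position 15.
Overall parity (XOR of all 16 bits, including p0): 1⊕0⊕0⊕1⊕0⊕1⊕1⊕1⊕0⊕0⊕0⊕1⊕0⊕1⊕1⊕0 = 0
Overall=0, syndrome position=15 → double-bit error detected (uncorrectable).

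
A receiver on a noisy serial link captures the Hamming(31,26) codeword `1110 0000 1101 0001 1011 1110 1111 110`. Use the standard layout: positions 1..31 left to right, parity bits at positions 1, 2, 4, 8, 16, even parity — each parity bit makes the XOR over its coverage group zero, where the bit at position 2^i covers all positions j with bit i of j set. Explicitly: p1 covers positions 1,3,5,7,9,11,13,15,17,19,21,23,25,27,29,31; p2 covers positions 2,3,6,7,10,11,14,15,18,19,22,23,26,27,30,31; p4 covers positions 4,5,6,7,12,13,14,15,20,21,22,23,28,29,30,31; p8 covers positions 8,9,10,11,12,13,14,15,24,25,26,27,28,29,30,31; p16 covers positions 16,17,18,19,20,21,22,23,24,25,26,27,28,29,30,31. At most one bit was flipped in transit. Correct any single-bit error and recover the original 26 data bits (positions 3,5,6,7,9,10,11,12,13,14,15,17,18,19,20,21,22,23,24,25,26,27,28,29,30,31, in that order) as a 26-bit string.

10001101000101111101011110

s1: b1⊕b3⊕b5⊕b7⊕b9⊕b11⊕b13⊕b15⊕b17⊕b19⊕b21⊕b23⊕b25⊕b27⊕b29⊕b31 = 1⊕1⊕0⊕0⊕1⊕0⊕0⊕0⊕1⊕1⊕1⊕1⊕1⊕1⊕1⊕0 = 0
s2: b2⊕b3⊕b6⊕b7⊕b10⊕b11⊕b14⊕b15⊕b18⊕b19⊕b22⊕b23⊕b26⊕b27⊕b30⊕b31 = 1⊕1⊕0⊕0⊕1⊕0⊕0⊕0⊕0⊕1⊕1⊕1⊕1⊕1⊕1⊕0 = 1
s4: b4⊕b5⊕b6⊕b7⊕b12⊕b13⊕b14⊕b15⊕b20⊕b21⊕b22⊕b23⊕b28⊕b29⊕b30⊕b31 = 0⊕0⊕0⊕0⊕1⊕0⊕0⊕0⊕1⊕1⊕1⊕1⊕1⊕1⊕1⊕0 = 0
s8: b8⊕b9⊕b10⊕b11⊕b12⊕b13⊕b14⊕b15⊕b24⊕b25⊕b26⊕b27⊕b28⊕b29⊕b30⊕b31 = 0⊕1⊕1⊕0⊕1⊕0⊕0⊕0⊕0⊕1⊕1⊕1⊕1⊕1⊕1⊕0 = 1
s16: b16⊕b17⊕b18⊕b19⊕b20⊕b21⊕b22⊕b23⊕b24⊕b25⊕b26⊕b27⊕b28⊕b29⊕b30⊕b31 = 1⊕1⊕0⊕1⊕1⊕1⊕1⊕1⊕0⊕1⊕1⊕1⊕1⊕1⊕1⊕0 = 1
Syndrome (s16...s1) = 11010 → position 26.
Flip bit 26: corrected codeword = 1110000011010001101111101011110
Data bits at positions 3,5,6,7,9,10,11,12,13,14,15,17,18,19,20,21,22,23,24,25,26,27,28,29,30,31: 10001101000101111101011110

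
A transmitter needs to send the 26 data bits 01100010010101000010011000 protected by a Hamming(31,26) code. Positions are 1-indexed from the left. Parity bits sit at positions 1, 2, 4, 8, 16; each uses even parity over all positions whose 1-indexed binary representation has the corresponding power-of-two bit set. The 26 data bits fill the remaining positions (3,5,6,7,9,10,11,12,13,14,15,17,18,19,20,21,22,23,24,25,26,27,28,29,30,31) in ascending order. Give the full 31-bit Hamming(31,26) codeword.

1100110100100101101000010011000

Place data bits at non-power-of-two positions: b3=0, b5=1, b6=1, b7=0, b9=0, b10=0, b11=1, b12=0, b13=0, b14=1, b15=0, b17=1, b18=0, b19=1, b20=0, b21=0, b22=0, b23=0, b24=1, b25=0, b26=0, b27=1, b28=1, b29=0, b30=0, b31=0.
p1 = XOR of data positions {3,5,7,9,11,13,15,17,19,21,23,25,27,29,31} = 0⊕1⊕0⊕0⊕1⊕0⊕0⊕1⊕1⊕0⊕0⊕0⊕1⊕0⊕0 = 1
p2 = XOR of data positions {3,6,7,10,11,14,15,18,19,22,23,26,27,30,31} = 0⊕1⊕0⊕0⊕1⊕1⊕0⊕0⊕1⊕0⊕0⊕0⊕1⊕0⊕0 = 1
p4 = XOR of data positions {5,6,7,12,13,14,15,20,21,22,23,28,29,30,31} = 1⊕1⊕0⊕0⊕0⊕1⊕0⊕0⊕0⊕0⊕0⊕1⊕0⊕0⊕0 = 0
p8 = XOR of data positions {9,10,11,12,13,14,15,24,25,26,27,28,29,30,31} = 0⊕0⊕1⊕0⊕0⊕1⊕0⊕1⊕0⊕0⊕1⊕1⊕0⊕0⊕0 = 1
p16 = XOR of data positions {17,18,19,20,21,22,23,24,25,26,27,28,29,30,31} = 1⊕0⊕1⊕0⊕0⊕0⊕0⊕1⊕0⊕0⊕1⊕1⊕0⊕0⊕0 = 1
Codeword b1..b31 = 1100110100100101101000010011000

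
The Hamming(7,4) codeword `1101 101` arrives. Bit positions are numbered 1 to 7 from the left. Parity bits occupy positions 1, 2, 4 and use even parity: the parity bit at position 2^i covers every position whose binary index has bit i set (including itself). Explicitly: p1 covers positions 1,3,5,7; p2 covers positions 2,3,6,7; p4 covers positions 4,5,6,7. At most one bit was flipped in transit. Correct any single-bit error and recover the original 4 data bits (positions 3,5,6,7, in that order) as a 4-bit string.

0001

s1: b1⊕b3⊕b5⊕b7 = 1⊕0⊕1⊕1 = 1
s2: b2⊕b3⊕b6⊕b7 = 1⊕0⊕0⊕1 = 0
s4: b4⊕b5⊕b6⊕b7 = 1⊕1⊕0⊕1 = 1
Syndrome (s4...s1) = 101 → position 5.
Flip bit 5: corrected codeword = 1101001
Data bits at positions 3,5,6,7: 0001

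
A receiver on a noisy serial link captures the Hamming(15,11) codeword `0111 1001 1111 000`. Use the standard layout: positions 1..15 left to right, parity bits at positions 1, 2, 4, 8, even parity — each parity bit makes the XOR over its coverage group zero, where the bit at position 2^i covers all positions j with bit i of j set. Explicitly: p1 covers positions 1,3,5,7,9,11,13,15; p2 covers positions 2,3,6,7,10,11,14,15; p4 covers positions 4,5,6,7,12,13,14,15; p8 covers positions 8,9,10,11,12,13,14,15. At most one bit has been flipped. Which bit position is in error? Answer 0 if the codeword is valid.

s1: b1⊕b3⊕b5⊕b7⊕b9⊕b11⊕b13⊕b15 = 0⊕1⊕1⊕0⊕1⊕1⊕0⊕0 = 0
s2: b2⊕b3⊕b6⊕b7⊕b10⊕b11⊕b14⊕b15 = 1⊕1⊕0⊕0⊕1⊕1⊕0⊕0 = 0
s4: b4⊕b5⊕b6⊕b7⊕b12⊕b13⊕b14⊕b15 = 1⊕1⊕0⊕0⊕1⊕0⊕0⊕0 = 1
s8: b8⊕b9⊕b10⊕b11⊕b12⊕b13⊕b14⊕b15 = 1⊕1⊕1⊕1⊕1⊕0⊕0⊕0 = 1
Syndrome (s8...s1) = 1100 → position 12.

12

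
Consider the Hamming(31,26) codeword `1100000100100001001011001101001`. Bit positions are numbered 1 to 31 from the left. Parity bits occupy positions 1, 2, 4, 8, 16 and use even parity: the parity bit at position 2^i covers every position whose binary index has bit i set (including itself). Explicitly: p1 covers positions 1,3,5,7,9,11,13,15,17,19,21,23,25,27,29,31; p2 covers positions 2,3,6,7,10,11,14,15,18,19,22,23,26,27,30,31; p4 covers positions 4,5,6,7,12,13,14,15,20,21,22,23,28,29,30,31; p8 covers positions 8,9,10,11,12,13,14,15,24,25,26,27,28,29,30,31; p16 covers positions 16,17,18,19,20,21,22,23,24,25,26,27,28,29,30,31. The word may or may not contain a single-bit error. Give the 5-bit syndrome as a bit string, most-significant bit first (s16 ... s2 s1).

00000

s1: b1⊕b3⊕b5⊕b7⊕b9⊕b11⊕b13⊕b15⊕b17⊕b19⊕b21⊕b23⊕b25⊕b27⊕b29⊕b31 = 1⊕0⊕0⊕0⊕0⊕1⊕0⊕0⊕0⊕1⊕1⊕0⊕1⊕0⊕0⊕1 = 0
s2: b2⊕b3⊕b6⊕b7⊕b10⊕b11⊕b14⊕b15⊕b18⊕b19⊕b22⊕b23⊕b26⊕b27⊕b30⊕b31 = 1⊕0⊕0⊕0⊕0⊕1⊕0⊕0⊕0⊕1⊕1⊕0⊕1⊕0⊕0⊕1 = 0
s4: b4⊕b5⊕b6⊕b7⊕b12⊕b13⊕b14⊕b15⊕b20⊕b21⊕b22⊕b23⊕b28⊕b29⊕b30⊕b31 = 0⊕0⊕0⊕0⊕0⊕0⊕0⊕0⊕0⊕1⊕1⊕0⊕1⊕0⊕0⊕1 = 0
s8: b8⊕b9⊕b10⊕b11⊕b12⊕b13⊕b14⊕b15⊕b24⊕b25⊕b26⊕b27⊕b28⊕b29⊕b30⊕b31 = 1⊕0⊕0⊕1⊕0⊕0⊕0⊕0⊕0⊕1⊕1⊕0⊕1⊕0⊕0⊕1 = 0
s16: b16⊕b17⊕b18⊕b19⊕b20⊕b21⊕b22⊕b23⊕b24⊕b25⊕b26⊕b27⊕b28⊕b29⊕b30⊕b31 = 1⊕0⊕0⊕1⊕0⊕1⊕1⊕0⊕0⊕1⊕1⊕0⊕1⊕0⊕0⊕1 = 0
Syndrome (s16...s1) = 00000 → position 0 (no error).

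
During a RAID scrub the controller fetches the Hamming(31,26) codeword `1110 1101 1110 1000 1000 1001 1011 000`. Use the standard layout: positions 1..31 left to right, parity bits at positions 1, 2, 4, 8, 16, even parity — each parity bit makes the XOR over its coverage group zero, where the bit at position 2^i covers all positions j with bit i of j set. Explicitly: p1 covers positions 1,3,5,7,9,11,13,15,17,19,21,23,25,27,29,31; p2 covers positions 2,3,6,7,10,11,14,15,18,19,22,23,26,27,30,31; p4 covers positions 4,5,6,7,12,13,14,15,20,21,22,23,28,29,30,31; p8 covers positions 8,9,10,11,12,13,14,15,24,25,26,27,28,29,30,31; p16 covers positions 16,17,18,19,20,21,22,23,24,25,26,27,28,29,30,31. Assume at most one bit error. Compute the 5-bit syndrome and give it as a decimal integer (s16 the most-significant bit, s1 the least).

12

s1: b1⊕b3⊕b5⊕b7⊕b9⊕b11⊕b13⊕b15⊕b17⊕b19⊕b21⊕b23⊕b25⊕b27⊕b29⊕b31 = 1⊕1⊕1⊕0⊕1⊕1⊕1⊕0⊕1⊕0⊕1⊕0⊕1⊕1⊕0⊕0 = 0
s2: b2⊕b3⊕b6⊕b7⊕b10⊕b11⊕b14⊕b15⊕b18⊕b19⊕b22⊕b23⊕b26⊕b27⊕b30⊕b31 = 1⊕1⊕1⊕0⊕1⊕1⊕0⊕0⊕0⊕0⊕0⊕0⊕0⊕1⊕0⊕0 = 0
s4: b4⊕b5⊕b6⊕b7⊕b12⊕b13⊕b14⊕b15⊕b20⊕b21⊕b22⊕b23⊕b28⊕b29⊕b30⊕b31 = 0⊕1⊕1⊕0⊕0⊕1⊕0⊕0⊕0⊕1⊕0⊕0⊕1⊕0⊕0⊕0 = 1
s8: b8⊕b9⊕b10⊕b11⊕b12⊕b13⊕b14⊕b15⊕b24⊕b25⊕b26⊕b27⊕b28⊕b29⊕b30⊕b31 = 1⊕1⊕1⊕1⊕0⊕1⊕0⊕0⊕1⊕1⊕0⊕1⊕1⊕0⊕0⊕0 = 1
s16: b16⊕b17⊕b18⊕b19⊕b20⊕b21⊕b22⊕b23⊕b24⊕b25⊕b26⊕b27⊕b28⊕b29⊕b30⊕b31 = 0⊕1⊕0⊕0⊕0⊕1⊕0⊕0⊕1⊕1⊕0⊕1⊕1⊕0⊕0⊕0 = 0
Syndrome (s16...s1) = 01100 → position 12.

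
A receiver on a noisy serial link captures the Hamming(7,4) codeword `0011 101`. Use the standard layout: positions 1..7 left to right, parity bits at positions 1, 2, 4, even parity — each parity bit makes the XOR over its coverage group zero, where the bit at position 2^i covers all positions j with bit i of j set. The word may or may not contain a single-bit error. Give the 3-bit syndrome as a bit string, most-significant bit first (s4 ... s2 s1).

s1: b1⊕b3⊕b5⊕b7 = 0⊕1⊕1⊕1 = 1
s2: b2⊕b3⊕b6⊕b7 = 0⊕1⊕0⊕1 = 0
s4: b4⊕b5⊕b6⊕b7 = 1⊕1⊕0⊕1 = 1
Syndrome (s4...s1) = 101 → position 5.

101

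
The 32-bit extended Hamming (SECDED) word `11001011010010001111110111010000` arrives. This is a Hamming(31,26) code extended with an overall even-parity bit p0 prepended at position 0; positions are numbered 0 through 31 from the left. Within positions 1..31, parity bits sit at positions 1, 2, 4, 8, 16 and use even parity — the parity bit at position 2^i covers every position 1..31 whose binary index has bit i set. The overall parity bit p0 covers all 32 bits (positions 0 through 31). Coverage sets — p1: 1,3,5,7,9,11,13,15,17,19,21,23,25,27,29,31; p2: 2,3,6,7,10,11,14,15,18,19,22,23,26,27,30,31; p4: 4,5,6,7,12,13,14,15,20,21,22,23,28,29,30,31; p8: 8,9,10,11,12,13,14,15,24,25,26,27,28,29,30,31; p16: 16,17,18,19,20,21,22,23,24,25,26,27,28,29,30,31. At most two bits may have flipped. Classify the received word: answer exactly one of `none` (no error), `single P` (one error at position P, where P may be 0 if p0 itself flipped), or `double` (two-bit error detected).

s1: b1⊕b3⊕b5⊕b7⊕b9⊕b11⊕b13⊕b15⊕b17⊕b19⊕b21⊕b23⊕b25⊕b27⊕b29⊕b31 = 1⊕0⊕0⊕1⊕1⊕0⊕0⊕0⊕1⊕1⊕1⊕1⊕1⊕1⊕0⊕0 = 1
s2: b2⊕b3⊕b6⊕b7⊕b10⊕b11⊕b14⊕b15⊕b18⊕b19⊕b22⊕b23⊕b26⊕b27⊕b30⊕b31 = 0⊕0⊕1⊕1⊕0⊕0⊕0⊕0⊕1⊕1⊕0⊕1⊕0⊕1⊕0⊕0 = 0
s4: b4⊕b5⊕b6⊕b7⊕b12⊕b13⊕b14⊕b15⊕b20⊕b21⊕b22⊕b23⊕b28⊕b29⊕b30⊕b31 = 1⊕0⊕1⊕1⊕1⊕0⊕0⊕0⊕1⊕1⊕0⊕1⊕0⊕0⊕0⊕0 = 1
s8: b8⊕b9⊕b10⊕b11⊕b12⊕b13⊕b14⊕b15⊕b24⊕b25⊕b26⊕b27⊕b28⊕b29⊕b30⊕b31 = 0⊕1⊕0⊕0⊕1⊕0⊕0⊕0⊕1⊕1⊕0⊕1⊕0⊕0⊕0⊕0 = 1
s16: b16⊕b17⊕b18⊕b19⊕b20⊕b21⊕b22⊕b23⊕b24⊕b25⊕b26⊕b27⊕b28⊕b29⊕b30⊕b31 = 1⊕1⊕1⊕1⊕1⊕1⊕0⊕1⊕1⊕1⊕0⊕1⊕0⊕0⊕0⊕0 = 0
Syndrome (s16...s1) = 01101 → position 13.
Overall parity (XOR of all 32 bits, including p0): 1⊕1⊕0⊕0⊕1⊕0⊕1⊕1⊕0⊕1⊕0⊕0⊕1⊕0⊕0⊕0⊕1⊕1⊕1⊕1⊕1⊕1⊕0⊕1⊕1⊕1⊕0⊕1⊕0⊕0⊕0⊕0 = 1
Overall=1, syndrome position=13 → single-bit error at position 13.

single 13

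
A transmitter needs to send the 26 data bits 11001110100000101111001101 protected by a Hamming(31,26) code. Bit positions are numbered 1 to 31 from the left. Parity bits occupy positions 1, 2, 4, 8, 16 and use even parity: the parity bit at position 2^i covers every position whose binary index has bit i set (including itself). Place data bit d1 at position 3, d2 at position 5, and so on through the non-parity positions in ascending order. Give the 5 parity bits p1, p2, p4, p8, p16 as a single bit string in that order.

Place data bits at non-power-of-two positions: b3=1, b5=1, b6=0, b7=0, b9=1, b10=1, b11=1, b12=0, b13=1, b14=0, b15=0, b17=0, b18=0, b19=0, b20=1, b21=0, b22=1, b23=1, b24=1, b25=1, b26=0, b27=0, b28=1, b29=1, b30=0, b31=1.
p1 = XOR of data positions {3,5,7,9,11,13,15,17,19,21,23,25,27,29,31} = 1⊕1⊕0⊕1⊕1⊕1⊕0⊕0⊕0⊕0⊕1⊕1⊕0⊕1⊕1 = 1
p2 = XOR of data positions {3,6,7,10,11,14,15,18,19,22,23,26,27,30,31} = 1⊕0⊕0⊕1⊕1⊕0⊕0⊕0⊕0⊕1⊕1⊕0⊕0⊕0⊕1 = 0
p4 = XOR of data positions {5,6,7,12,13,14,15,20,21,22,23,28,29,30,31} = 1⊕0⊕0⊕0⊕1⊕0⊕0⊕1⊕0⊕1⊕1⊕1⊕1⊕0⊕1 = 0
p8 = XOR of data positions {9,10,11,12,13,14,15,24,25,26,27,28,29,30,31} = 1⊕1⊕1⊕0⊕1⊕0⊕0⊕1⊕1⊕0⊕0⊕1⊕1⊕0⊕1 = 1
p16 = XOR of data positions {17,18,19,20,21,22,23,24,25,26,27,28,29,30,31} = 0⊕0⊕0⊕1⊕0⊕1⊕1⊕1⊕1⊕0⊕0⊕1⊕1⊕0⊕1 = 0
Parity bits p1,p2,p4,p8,p16 = 10010

10010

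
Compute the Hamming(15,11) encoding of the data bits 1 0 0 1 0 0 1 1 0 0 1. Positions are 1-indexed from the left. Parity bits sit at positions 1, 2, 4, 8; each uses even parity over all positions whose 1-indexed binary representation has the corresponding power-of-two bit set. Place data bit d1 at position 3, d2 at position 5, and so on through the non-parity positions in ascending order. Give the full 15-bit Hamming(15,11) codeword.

Place data bits at non-power-of-two positions: b3=1, b5=0, b6=0, b7=1, b9=0, b10=0, b11=1, b12=1, b13=0, b14=0, b15=1.
p1 = XOR of data positions {3,5,7,9,11,13,15} = 1⊕0⊕1⊕0⊕1⊕0⊕1 = 0
p2 = XOR of data positions {3,6,7,10,11,14,15} = 1⊕0⊕1⊕0⊕1⊕0⊕1 = 0
p4 = XOR of data positions {5,6,7,12,13,14,15} = 0⊕0⊕1⊕1⊕0⊕0⊕1 = 1
p8 = XOR of data positions {9,10,11,12,13,14,15} = 0⊕0⊕1⊕1⊕0⊕0⊕1 = 1
Codeword b1..b15 = 001100110011001

001100110011001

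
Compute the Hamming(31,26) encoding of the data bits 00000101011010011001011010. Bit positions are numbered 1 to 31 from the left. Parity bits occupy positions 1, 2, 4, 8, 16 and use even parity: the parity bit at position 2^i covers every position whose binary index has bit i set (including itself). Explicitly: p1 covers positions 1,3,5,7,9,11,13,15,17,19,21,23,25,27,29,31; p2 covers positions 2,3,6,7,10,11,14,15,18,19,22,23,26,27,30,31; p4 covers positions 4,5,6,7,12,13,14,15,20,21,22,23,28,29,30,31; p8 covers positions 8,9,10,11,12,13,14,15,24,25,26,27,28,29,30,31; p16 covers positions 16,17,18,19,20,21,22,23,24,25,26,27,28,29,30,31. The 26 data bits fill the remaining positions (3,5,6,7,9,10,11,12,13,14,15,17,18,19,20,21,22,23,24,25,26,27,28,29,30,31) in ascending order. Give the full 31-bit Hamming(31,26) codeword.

Place data bits at non-power-of-two positions: b3=0, b5=0, b6=0, b7=0, b9=0, b10=1, b11=0, b12=1, b13=0, b14=1, b15=1, b17=0, b18=1, b19=0, b20=0, b21=1, b22=1, b23=0, b24=0, b25=1, b26=0, b27=1, b28=1, b29=0, b30=1, b31=0.
p1 = XOR of data positions {3,5,7,9,11,13,15,17,19,21,23,25,27,29,31} = 0⊕0⊕0⊕0⊕0⊕0⊕1⊕0⊕0⊕1⊕0⊕1⊕1⊕0⊕0 = 0
p2 = XOR of data positions {3,6,7,10,11,14,15,18,19,22,23,26,27,30,31} = 0⊕0⊕0⊕1⊕0⊕1⊕1⊕1⊕0⊕1⊕0⊕0⊕1⊕1⊕0 = 1
p4 = XOR of data positions {5,6,7,12,13,14,15,20,21,22,23,28,29,30,31} = 0⊕0⊕0⊕1⊕0⊕1⊕1⊕0⊕1⊕1⊕0⊕1⊕0⊕1⊕0 = 1
p8 = XOR of data positions {9,10,11,12,13,14,15,24,25,26,27,28,29,30,31} = 0⊕1⊕0⊕1⊕0⊕1⊕1⊕0⊕1⊕0⊕1⊕1⊕0⊕1⊕0 = 0
p16 = XOR of data positions {17,18,19,20,21,22,23,24,25,26,27,28,29,30,31} = 0⊕1⊕0⊕0⊕1⊕1⊕0⊕0⊕1⊕0⊕1⊕1⊕0⊕1⊕0 = 1
Codeword b1..b31 = 0101000001010111010011001011010

0101000001010111010011001011010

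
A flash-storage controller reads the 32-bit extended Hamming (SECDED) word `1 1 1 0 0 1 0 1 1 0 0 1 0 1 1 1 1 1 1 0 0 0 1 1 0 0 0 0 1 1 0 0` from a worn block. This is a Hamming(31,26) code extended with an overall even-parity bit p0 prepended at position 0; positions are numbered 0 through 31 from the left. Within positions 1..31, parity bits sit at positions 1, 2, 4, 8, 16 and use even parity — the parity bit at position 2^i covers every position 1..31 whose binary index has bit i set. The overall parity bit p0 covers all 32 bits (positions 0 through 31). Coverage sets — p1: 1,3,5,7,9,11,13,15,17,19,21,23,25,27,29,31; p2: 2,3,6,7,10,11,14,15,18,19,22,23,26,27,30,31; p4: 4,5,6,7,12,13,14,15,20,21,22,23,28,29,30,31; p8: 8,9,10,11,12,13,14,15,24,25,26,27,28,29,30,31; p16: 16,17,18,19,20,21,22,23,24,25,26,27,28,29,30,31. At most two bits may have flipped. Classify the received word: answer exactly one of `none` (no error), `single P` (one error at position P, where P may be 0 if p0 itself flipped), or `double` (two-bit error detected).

s1: b1⊕b3⊕b5⊕b7⊕b9⊕b11⊕b13⊕b15⊕b17⊕b19⊕b21⊕b23⊕b25⊕b27⊕b29⊕b31 = 1⊕0⊕1⊕1⊕0⊕1⊕1⊕1⊕1⊕0⊕0⊕1⊕0⊕0⊕1⊕0 = 1
s2: b2⊕b3⊕b6⊕b7⊕b10⊕b11⊕b14⊕b15⊕b18⊕b19⊕b22⊕b23⊕b26⊕b27⊕b30⊕b31 = 1⊕0⊕0⊕1⊕0⊕1⊕1⊕1⊕1⊕0⊕1⊕1⊕0⊕0⊕0⊕0 = 0
s4: b4⊕b5⊕b6⊕b7⊕b12⊕b13⊕b14⊕b15⊕b20⊕b21⊕b22⊕b23⊕b28⊕b29⊕b30⊕b31 = 0⊕1⊕0⊕1⊕0⊕1⊕1⊕1⊕0⊕0⊕1⊕1⊕1⊕1⊕0⊕0 = 1
s8: b8⊕b9⊕b10⊕b11⊕b12⊕b13⊕b14⊕b15⊕b24⊕b25⊕b26⊕b27⊕b28⊕b29⊕b30⊕b31 = 1⊕0⊕0⊕1⊕0⊕1⊕1⊕1⊕0⊕0⊕0⊕0⊕1⊕1⊕0⊕0 = 1
s16: b16⊕b17⊕b18⊕b19⊕b20⊕b21⊕b22⊕b23⊕b24⊕b25⊕b26⊕b27⊕b28⊕b29⊕b30⊕b31 = 1⊕1⊕1⊕0⊕0⊕0⊕1⊕1⊕0⊕0⊕0⊕0⊕1⊕1⊕0⊕0 = 1
Syndrome (s16...s1) = 11101 → position 29.
Overall parity (XOR of all 32 bits, including p0): 1⊕1⊕1⊕0⊕0⊕1⊕0⊕1⊕1⊕0⊕0⊕1⊕0⊕1⊕1⊕1⊕1⊕1⊕1⊕0⊕0⊕0⊕1⊕1⊕0⊕0⊕0⊕0⊕1⊕1⊕0⊕0 = 1
Overall=1, syndrome position=29 → single-bit error at position 29.

single 29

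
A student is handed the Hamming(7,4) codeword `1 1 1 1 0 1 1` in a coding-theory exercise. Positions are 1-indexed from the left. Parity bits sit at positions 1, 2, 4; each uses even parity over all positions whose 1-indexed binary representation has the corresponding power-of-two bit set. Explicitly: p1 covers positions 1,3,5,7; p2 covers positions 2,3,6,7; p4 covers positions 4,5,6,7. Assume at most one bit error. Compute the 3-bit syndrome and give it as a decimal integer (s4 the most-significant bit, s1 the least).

s1: b1⊕b3⊕b5⊕b7 = 1⊕1⊕0⊕1 = 1
s2: b2⊕b3⊕b6⊕b7 = 1⊕1⊕1⊕1 = 0
s4: b4⊕b5⊕b6⊕b7 = 1⊕0⊕1⊕1 = 1
Syndrome (s4...s1) = 101 → position 5.

5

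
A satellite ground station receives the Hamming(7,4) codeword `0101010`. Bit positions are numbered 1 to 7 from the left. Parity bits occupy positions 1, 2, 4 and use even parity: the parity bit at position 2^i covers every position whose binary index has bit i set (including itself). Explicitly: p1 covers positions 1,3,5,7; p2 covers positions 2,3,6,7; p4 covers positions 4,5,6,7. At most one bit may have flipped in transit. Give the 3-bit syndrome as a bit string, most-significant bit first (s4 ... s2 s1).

000

s1: b1⊕b3⊕b5⊕b7 = 0⊕0⊕0⊕0 = 0
s2: b2⊕b3⊕b6⊕b7 = 1⊕0⊕1⊕0 = 0
s4: b4⊕b5⊕b6⊕b7 = 1⊕0⊕1⊕0 = 0
Syndrome (s4...s1) = 000 → position 0 (no error).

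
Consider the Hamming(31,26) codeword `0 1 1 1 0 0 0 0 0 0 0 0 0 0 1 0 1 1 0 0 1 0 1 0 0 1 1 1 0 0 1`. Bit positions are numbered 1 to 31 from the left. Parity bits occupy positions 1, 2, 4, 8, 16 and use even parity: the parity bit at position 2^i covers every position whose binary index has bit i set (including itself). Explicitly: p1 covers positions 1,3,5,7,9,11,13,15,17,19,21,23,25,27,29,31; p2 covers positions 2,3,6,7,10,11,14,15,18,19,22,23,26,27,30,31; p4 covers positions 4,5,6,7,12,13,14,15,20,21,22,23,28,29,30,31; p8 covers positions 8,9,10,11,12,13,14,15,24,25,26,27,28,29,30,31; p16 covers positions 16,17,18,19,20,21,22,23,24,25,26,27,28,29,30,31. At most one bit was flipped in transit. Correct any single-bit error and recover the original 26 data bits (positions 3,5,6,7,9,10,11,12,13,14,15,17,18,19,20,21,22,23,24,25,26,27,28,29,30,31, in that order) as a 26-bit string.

10001000001110010100111001

s1: b1⊕b3⊕b5⊕b7⊕b9⊕b11⊕b13⊕b15⊕b17⊕b19⊕b21⊕b23⊕b25⊕b27⊕b29⊕b31 = 0⊕1⊕0⊕0⊕0⊕0⊕0⊕1⊕1⊕0⊕1⊕1⊕0⊕1⊕0⊕1 = 1
s2: b2⊕b3⊕b6⊕b7⊕b10⊕b11⊕b14⊕b15⊕b18⊕b19⊕b22⊕b23⊕b26⊕b27⊕b30⊕b31 = 1⊕1⊕0⊕0⊕0⊕0⊕0⊕1⊕1⊕0⊕0⊕1⊕1⊕1⊕0⊕1 = 0
s4: b4⊕b5⊕b6⊕b7⊕b12⊕b13⊕b14⊕b15⊕b20⊕b21⊕b22⊕b23⊕b28⊕b29⊕b30⊕b31 = 1⊕0⊕0⊕0⊕0⊕0⊕0⊕1⊕0⊕1⊕0⊕1⊕1⊕0⊕0⊕1 = 0
s8: b8⊕b9⊕b10⊕b11⊕b12⊕b13⊕b14⊕b15⊕b24⊕b25⊕b26⊕b27⊕b28⊕b29⊕b30⊕b31 = 0⊕0⊕0⊕0⊕0⊕0⊕0⊕1⊕0⊕0⊕1⊕1⊕1⊕0⊕0⊕1 = 1
s16: b16⊕b17⊕b18⊕b19⊕b20⊕b21⊕b22⊕b23⊕b24⊕b25⊕b26⊕b27⊕b28⊕b29⊕b30⊕b31 = 0⊕1⊕1⊕0⊕0⊕1⊕0⊕1⊕0⊕0⊕1⊕1⊕1⊕0⊕0⊕1 = 0
Syndrome (s16...s1) = 01001 → position 9.
Flip bit 9: corrected codeword = 0111000010000010110010100111001
Data bits at positions 3,5,6,7,9,10,11,12,13,14,15,17,18,19,20,21,22,23,24,25,26,27,28,29,30,31: 10001000001110010100111001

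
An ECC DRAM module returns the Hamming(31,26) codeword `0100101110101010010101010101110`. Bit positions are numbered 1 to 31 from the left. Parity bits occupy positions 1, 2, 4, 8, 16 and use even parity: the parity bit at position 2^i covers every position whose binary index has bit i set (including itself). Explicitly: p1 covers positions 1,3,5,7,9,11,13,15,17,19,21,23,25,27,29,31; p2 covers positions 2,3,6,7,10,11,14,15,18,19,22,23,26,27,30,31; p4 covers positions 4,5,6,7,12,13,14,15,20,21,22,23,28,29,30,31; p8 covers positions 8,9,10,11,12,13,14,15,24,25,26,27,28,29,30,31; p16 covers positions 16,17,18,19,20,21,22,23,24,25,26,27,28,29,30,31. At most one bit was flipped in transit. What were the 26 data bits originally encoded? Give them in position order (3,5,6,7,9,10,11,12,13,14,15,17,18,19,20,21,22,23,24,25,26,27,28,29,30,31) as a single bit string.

00011010101010101010101110

s1: b1⊕b3⊕b5⊕b7⊕b9⊕b11⊕b13⊕b15⊕b17⊕b19⊕b21⊕b23⊕b25⊕b27⊕b29⊕b31 = 0⊕0⊕1⊕1⊕1⊕1⊕1⊕1⊕0⊕0⊕0⊕0⊕0⊕0⊕1⊕0 = 1
s2: b2⊕b3⊕b6⊕b7⊕b10⊕b11⊕b14⊕b15⊕b18⊕b19⊕b22⊕b23⊕b26⊕b27⊕b30⊕b31 = 1⊕0⊕0⊕1⊕0⊕1⊕0⊕1⊕1⊕0⊕1⊕0⊕1⊕0⊕1⊕0 = 0
s4: b4⊕b5⊕b6⊕b7⊕b12⊕b13⊕b14⊕b15⊕b20⊕b21⊕b22⊕b23⊕b28⊕b29⊕b30⊕b31 = 0⊕1⊕0⊕1⊕0⊕1⊕0⊕1⊕1⊕0⊕1⊕0⊕1⊕1⊕1⊕0 = 1
s8: b8⊕b9⊕b10⊕b11⊕b12⊕b13⊕b14⊕b15⊕b24⊕b25⊕b26⊕b27⊕b28⊕b29⊕b30⊕b31 = 1⊕1⊕0⊕1⊕0⊕1⊕0⊕1⊕1⊕0⊕1⊕0⊕1⊕1⊕1⊕0 = 0
s16: b16⊕b17⊕b18⊕b19⊕b20⊕b21⊕b22⊕b23⊕b24⊕b25⊕b26⊕b27⊕b28⊕b29⊕b30⊕b31 = 0⊕0⊕1⊕0⊕1⊕0⊕1⊕0⊕1⊕0⊕1⊕0⊕1⊕1⊕1⊕0 = 0
Syndrome (s16...s1) = 00101 → position 5.
Flip bit 5: corrected codeword = 0100001110101010010101010101110
Data bits at positions 3,5,6,7,9,10,11,12,13,14,15,17,18,19,20,21,22,23,24,25,26,27,28,29,30,31: 00011010101010101010101110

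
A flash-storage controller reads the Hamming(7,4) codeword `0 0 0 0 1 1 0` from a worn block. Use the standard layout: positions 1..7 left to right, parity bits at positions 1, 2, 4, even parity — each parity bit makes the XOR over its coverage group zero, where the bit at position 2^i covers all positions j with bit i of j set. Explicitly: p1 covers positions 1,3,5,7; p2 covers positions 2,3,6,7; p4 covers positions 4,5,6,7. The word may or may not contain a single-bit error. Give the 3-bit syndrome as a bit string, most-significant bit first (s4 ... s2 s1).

011

s1: b1⊕b3⊕b5⊕b7 = 0⊕0⊕1⊕0 = 1
s2: b2⊕b3⊕b6⊕b7 = 0⊕0⊕1⊕0 = 1
s4: b4⊕b5⊕b6⊕b7 = 0⊕1⊕1⊕0 = 0
Syndrome (s4...s1) = 011 → position 3.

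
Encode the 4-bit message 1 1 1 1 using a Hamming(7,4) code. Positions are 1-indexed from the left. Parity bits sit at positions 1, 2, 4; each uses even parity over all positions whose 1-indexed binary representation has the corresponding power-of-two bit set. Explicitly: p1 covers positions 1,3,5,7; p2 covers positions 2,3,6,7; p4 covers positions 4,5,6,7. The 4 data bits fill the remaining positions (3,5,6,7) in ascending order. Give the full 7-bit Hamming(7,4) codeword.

1111111

Place data bits at non-power-of-two positions: b3=1, b5=1, b6=1, b7=1.
p1 = XOR of data positions {3,5,7} = 1⊕1⊕1 = 1
p2 = XOR of data positions {3,6,7} = 1⊕1⊕1 = 1
p4 = XOR of data positions {5,6,7} = 1⊕1⊕1 = 1
Codeword b1..b7 = 1111111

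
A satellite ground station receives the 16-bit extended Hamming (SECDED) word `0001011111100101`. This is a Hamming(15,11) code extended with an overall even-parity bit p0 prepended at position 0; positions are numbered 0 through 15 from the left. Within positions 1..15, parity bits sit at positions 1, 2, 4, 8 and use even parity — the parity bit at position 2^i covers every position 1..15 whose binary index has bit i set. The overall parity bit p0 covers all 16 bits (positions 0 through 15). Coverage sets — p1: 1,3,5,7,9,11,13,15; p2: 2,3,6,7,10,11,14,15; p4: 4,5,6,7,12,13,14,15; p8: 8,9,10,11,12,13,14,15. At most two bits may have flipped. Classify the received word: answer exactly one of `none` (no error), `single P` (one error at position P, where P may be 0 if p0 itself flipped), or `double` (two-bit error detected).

single 14

s1: b1⊕b3⊕b5⊕b7⊕b9⊕b11⊕b13⊕b15 = 0⊕1⊕1⊕1⊕1⊕0⊕1⊕1 = 0
s2: b2⊕b3⊕b6⊕b7⊕b10⊕b11⊕b14⊕b15 = 0⊕1⊕1⊕1⊕1⊕0⊕0⊕1 = 1
s4: b4⊕b5⊕b6⊕b7⊕b12⊕b13⊕b14⊕b15 = 0⊕1⊕1⊕1⊕0⊕1⊕0⊕1 = 1
s8: b8⊕b9⊕b10⊕b11⊕b12⊕b13⊕b14⊕b15 = 1⊕1⊕1⊕0⊕0⊕1⊕0⊕1 = 1
Syndrome (s8...s1) = 1110 → position 14.
Overall parity (XOR of all 16 bits, including p0): 0⊕0⊕0⊕1⊕0⊕1⊕1⊕1⊕1⊕1⊕1⊕0⊕0⊕1⊕0⊕1 = 1
Overall=1, syndrome position=14 → single-bit error at position 14.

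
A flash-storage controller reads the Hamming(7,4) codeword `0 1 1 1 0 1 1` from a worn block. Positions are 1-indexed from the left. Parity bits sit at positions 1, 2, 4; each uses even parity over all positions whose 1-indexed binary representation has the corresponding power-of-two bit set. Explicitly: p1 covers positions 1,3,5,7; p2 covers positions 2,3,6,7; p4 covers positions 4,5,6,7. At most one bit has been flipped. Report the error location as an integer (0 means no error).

s1: b1⊕b3⊕b5⊕b7 = 0⊕1⊕0⊕1 = 0
s2: b2⊕b3⊕b6⊕b7 = 1⊕1⊕1⊕1 = 0
s4: b4⊕b5⊕b6⊕b7 = 1⊕0⊕1⊕1 = 1
Syndrome (s4...s1) = 100 → position 4.

4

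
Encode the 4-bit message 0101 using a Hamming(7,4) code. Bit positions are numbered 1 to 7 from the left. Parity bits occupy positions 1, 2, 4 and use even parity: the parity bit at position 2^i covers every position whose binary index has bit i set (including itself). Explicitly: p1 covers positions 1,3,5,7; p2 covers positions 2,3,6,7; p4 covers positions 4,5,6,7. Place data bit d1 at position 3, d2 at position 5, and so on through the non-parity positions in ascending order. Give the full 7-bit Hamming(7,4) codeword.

Place data bits at non-power-of-two positions: b3=0, b5=1, b6=0, b7=1.
p1 = XOR of data positions {3,5,7} = 0⊕1⊕1 = 0
p2 = XOR of data positions {3,6,7} = 0⊕0⊕1 = 1
p4 = XOR of data positions {5,6,7} = 1⊕0⊕1 = 0
Codeword b1..b7 = 0100101

0100101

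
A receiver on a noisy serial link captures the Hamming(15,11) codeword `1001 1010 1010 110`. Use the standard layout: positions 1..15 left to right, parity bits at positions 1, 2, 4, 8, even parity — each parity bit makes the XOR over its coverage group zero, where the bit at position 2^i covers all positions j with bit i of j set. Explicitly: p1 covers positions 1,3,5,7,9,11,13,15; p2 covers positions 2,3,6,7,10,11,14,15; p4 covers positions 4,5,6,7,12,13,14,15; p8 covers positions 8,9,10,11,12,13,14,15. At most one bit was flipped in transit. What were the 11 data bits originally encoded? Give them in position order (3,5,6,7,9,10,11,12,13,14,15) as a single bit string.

s1: b1⊕b3⊕b5⊕b7⊕b9⊕b11⊕b13⊕b15 = 1⊕0⊕1⊕1⊕1⊕1⊕1⊕0 = 0
s2: b2⊕b3⊕b6⊕b7⊕b10⊕b11⊕b14⊕b15 = 0⊕0⊕0⊕1⊕0⊕1⊕1⊕0 = 1
s4: b4⊕b5⊕b6⊕b7⊕b12⊕b13⊕b14⊕b15 = 1⊕1⊕0⊕1⊕0⊕1⊕1⊕0 = 1
s8: b8⊕b9⊕b10⊕b11⊕b12⊕b13⊕b14⊕b15 = 0⊕1⊕0⊕1⊕0⊕1⊕1⊕0 = 0
Syndrome (s8...s1) = 0110 → position 6.
Flip bit 6: corrected codeword = 100111101010110
Data bits at positions 3,5,6,7,9,10,11,12,13,14,15: 01111010110

01111010110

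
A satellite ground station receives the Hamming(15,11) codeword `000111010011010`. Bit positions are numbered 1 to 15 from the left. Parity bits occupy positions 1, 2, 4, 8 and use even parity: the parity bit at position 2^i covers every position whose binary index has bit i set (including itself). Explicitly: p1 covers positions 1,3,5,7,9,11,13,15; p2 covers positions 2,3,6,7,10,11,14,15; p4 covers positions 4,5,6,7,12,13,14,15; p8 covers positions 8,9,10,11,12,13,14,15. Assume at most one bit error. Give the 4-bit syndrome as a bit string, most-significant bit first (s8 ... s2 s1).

0110

s1: b1⊕b3⊕b5⊕b7⊕b9⊕b11⊕b13⊕b15 = 0⊕0⊕1⊕0⊕0⊕1⊕0⊕0 = 0
s2: b2⊕b3⊕b6⊕b7⊕b10⊕b11⊕b14⊕b15 = 0⊕0⊕1⊕0⊕0⊕1⊕1⊕0 = 1
s4: b4⊕b5⊕b6⊕b7⊕b12⊕b13⊕b14⊕b15 = 1⊕1⊕1⊕0⊕1⊕0⊕1⊕0 = 1
s8: b8⊕b9⊕b10⊕b11⊕b12⊕b13⊕b14⊕b15 = 1⊕0⊕0⊕1⊕1⊕0⊕1⊕0 = 0
Syndrome (s8...s1) = 0110 → position 6.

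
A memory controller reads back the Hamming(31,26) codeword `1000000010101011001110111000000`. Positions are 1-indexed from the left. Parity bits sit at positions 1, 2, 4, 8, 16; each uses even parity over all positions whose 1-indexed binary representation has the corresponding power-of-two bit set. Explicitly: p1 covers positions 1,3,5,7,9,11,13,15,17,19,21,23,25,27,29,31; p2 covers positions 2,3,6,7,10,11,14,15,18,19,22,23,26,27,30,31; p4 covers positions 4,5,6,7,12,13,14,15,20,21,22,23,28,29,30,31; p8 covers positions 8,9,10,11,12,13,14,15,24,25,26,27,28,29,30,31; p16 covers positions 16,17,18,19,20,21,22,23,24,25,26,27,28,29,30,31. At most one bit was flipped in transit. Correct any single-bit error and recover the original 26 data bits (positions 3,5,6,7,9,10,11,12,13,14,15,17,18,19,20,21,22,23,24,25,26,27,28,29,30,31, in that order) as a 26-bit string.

s1: b1⊕b3⊕b5⊕b7⊕b9⊕b11⊕b13⊕b15⊕b17⊕b19⊕b21⊕b23⊕b25⊕b27⊕b29⊕b31 = 1⊕0⊕0⊕0⊕1⊕1⊕1⊕1⊕0⊕1⊕1⊕1⊕1⊕0⊕0⊕0 = 1
s2: b2⊕b3⊕b6⊕b7⊕b10⊕b11⊕b14⊕b15⊕b18⊕b19⊕b22⊕b23⊕b26⊕b27⊕b30⊕b31 = 0⊕0⊕0⊕0⊕0⊕1⊕0⊕1⊕0⊕1⊕0⊕1⊕0⊕0⊕0⊕0 = 0
s4: b4⊕b5⊕b6⊕b7⊕b12⊕b13⊕b14⊕b15⊕b20⊕b21⊕b22⊕b23⊕b28⊕b29⊕b30⊕b31 = 0⊕0⊕0⊕0⊕0⊕1⊕0⊕1⊕1⊕1⊕0⊕1⊕0⊕0⊕0⊕0 = 1
s8: b8⊕b9⊕b10⊕b11⊕b12⊕b13⊕b14⊕b15⊕b24⊕b25⊕b26⊕b27⊕b28⊕b29⊕b30⊕b31 = 0⊕1⊕0⊕1⊕0⊕1⊕0⊕1⊕1⊕1⊕0⊕0⊕0⊕0⊕0⊕0 = 0
s16: b16⊕b17⊕b18⊕b19⊕b20⊕b21⊕b22⊕b23⊕b24⊕b25⊕b26⊕b27⊕b28⊕b29⊕b30⊕b31 = 1⊕0⊕0⊕1⊕1⊕1⊕0⊕1⊕1⊕1⊕0⊕0⊕0⊕0⊕0⊕0 = 1
Syndrome (s16...s1) = 10101 → position 21.
Flip bit 21: corrected codeword = 1000000010101011001100111000000
Data bits at positions 3,5,6,7,9,10,11,12,13,14,15,17,18,19,20,21,22,23,24,25,26,27,28,29,30,31: 00001010101001100111000000

00001010101001100111000000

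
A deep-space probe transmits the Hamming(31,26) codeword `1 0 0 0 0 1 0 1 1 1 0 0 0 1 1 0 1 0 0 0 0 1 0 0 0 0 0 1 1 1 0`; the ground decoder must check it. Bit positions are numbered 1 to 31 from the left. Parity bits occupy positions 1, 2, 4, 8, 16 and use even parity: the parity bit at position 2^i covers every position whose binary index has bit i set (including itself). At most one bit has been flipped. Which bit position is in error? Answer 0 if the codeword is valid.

21

s1: b1⊕b3⊕b5⊕b7⊕b9⊕b11⊕b13⊕b15⊕b17⊕b19⊕b21⊕b23⊕b25⊕b27⊕b29⊕b31 = 1⊕0⊕0⊕0⊕1⊕0⊕0⊕1⊕1⊕0⊕0⊕0⊕0⊕0⊕1⊕0 = 1
s2: b2⊕b3⊕b6⊕b7⊕b10⊕b11⊕b14⊕b15⊕b18⊕b19⊕b22⊕b23⊕b26⊕b27⊕b30⊕b31 = 0⊕0⊕1⊕0⊕1⊕0⊕1⊕1⊕0⊕0⊕1⊕0⊕0⊕0⊕1⊕0 = 0
s4: b4⊕b5⊕b6⊕b7⊕b12⊕b13⊕b14⊕b15⊕b20⊕b21⊕b22⊕b23⊕b28⊕b29⊕b30⊕b31 = 0⊕0⊕1⊕0⊕0⊕0⊕1⊕1⊕0⊕0⊕1⊕0⊕1⊕1⊕1⊕0 = 1
s8: b8⊕b9⊕b10⊕b11⊕b12⊕b13⊕b14⊕b15⊕b24⊕b25⊕b26⊕b27⊕b28⊕b29⊕b30⊕b31 = 1⊕1⊕1⊕0⊕0⊕0⊕1⊕1⊕0⊕0⊕0⊕0⊕1⊕1⊕1⊕0 = 0
s16: b16⊕b17⊕b18⊕b19⊕b20⊕b21⊕b22⊕b23⊕b24⊕b25⊕b26⊕b27⊕b28⊕b29⊕b30⊕b31 = 0⊕1⊕0⊕0⊕0⊕0⊕1⊕0⊕0⊕0⊕0⊕0⊕1⊕1⊕1⊕0 = 1
Syndrome (s16...s1) = 10101 → position 21.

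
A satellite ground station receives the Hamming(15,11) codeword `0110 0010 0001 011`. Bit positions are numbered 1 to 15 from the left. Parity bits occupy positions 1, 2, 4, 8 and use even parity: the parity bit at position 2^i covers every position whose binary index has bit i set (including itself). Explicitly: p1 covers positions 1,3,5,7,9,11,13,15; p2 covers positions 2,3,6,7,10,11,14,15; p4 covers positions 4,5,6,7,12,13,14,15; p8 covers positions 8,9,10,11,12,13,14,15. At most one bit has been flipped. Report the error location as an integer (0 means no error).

s1: b1⊕b3⊕b5⊕b7⊕b9⊕b11⊕b13⊕b15 = 0⊕1⊕0⊕1⊕0⊕0⊕0⊕1 = 1
s2: b2⊕b3⊕b6⊕b7⊕b10⊕b11⊕b14⊕b15 = 1⊕1⊕0⊕1⊕0⊕0⊕1⊕1 = 1
s4: b4⊕b5⊕b6⊕b7⊕b12⊕b13⊕b14⊕b15 = 0⊕0⊕0⊕1⊕1⊕0⊕1⊕1 = 0
s8: b8⊕b9⊕b10⊕b11⊕b12⊕b13⊕b14⊕b15 = 0⊕0⊕0⊕0⊕1⊕0⊕1⊕1 = 1
Syndrome (s8...s1) = 1011 → position 11.

11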